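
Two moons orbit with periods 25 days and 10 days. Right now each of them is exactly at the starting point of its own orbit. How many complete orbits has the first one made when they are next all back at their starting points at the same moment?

The first common completion time is the LCM of the periods.
25 = 5^2
10 = 2 × 5
LCM(25, 10) = 2 × 5^2 = 50.
Orbits for period 25: 50 / 25 = 2.

2 orbits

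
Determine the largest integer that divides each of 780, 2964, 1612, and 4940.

780 = 2^2 × 3 × 5 × 13
2964 = 2^2 × 3 × 13 × 19
1612 = 2^2 × 13 × 31
4940 = 2^2 × 5 × 13 × 19
gcd(780, 2964, 1612, 4940) = 2^2 × 13 = 52.

52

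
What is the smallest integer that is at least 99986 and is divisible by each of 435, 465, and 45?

121365

The integer must be a common multiple of 435, 465, and 45, so a multiple of their LCM.
435 = 3 × 5 × 29
465 = 3 × 5 × 31
45 = 3^2 × 5
LCM(435, 465, 45) = 3^2 × 5 × 29 × 31 = 40455.
Smallest multiple of 40455 that is ≥ 99986: ⌈99986/40455⌉ × 40455 = 3 × 40455 = 121365.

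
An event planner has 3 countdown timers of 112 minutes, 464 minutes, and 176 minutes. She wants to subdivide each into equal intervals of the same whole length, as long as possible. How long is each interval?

16 minutes

The interval must divide each timer length; the longest such is the gcd.
112 = 2^4 × 7
464 = 2^4 × 29
176 = 2^4 × 11
gcd(112, 464, 176) = 2^4 = 16.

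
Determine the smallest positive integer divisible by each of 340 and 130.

4420

340 = 2^2 × 5 × 17
130 = 2 × 5 × 13
LCM(340, 130) = 2^2 × 5 × 13 × 17 = 4420.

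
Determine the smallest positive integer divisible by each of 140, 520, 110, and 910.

140 = 2^2 × 5 × 7
520 = 2^3 × 5 × 13
110 = 2 × 5 × 11
910 = 2 × 5 × 7 × 13
LCM(140, 520, 110, 910) = 2^3 × 5 × 7 × 11 × 13 = 40040.

40040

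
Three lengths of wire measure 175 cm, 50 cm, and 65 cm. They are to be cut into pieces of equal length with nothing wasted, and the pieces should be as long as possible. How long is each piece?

Each piece length must divide every original length, so the longest possible is gcd(175, 50, 65).
175 = 5^2 × 7
50 = 2 × 5^2
65 = 5 × 13
gcd(175, 50, 65) = 5.

5 cm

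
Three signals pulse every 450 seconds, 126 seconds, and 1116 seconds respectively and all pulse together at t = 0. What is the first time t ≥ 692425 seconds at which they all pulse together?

Joint pulses occur at multiples of LCM(450, 126, 1116).
450 = 2 × 3^2 × 5^2
126 = 2 × 3^2 × 7
1116 = 2^2 × 3^2 × 31
LCM(450, 126, 1116) = 2^2 × 3^2 × 5^2 × 7 × 31 = 195300.
Smallest multiple of 195300 that is ≥ 692425: ⌈692425/195300⌉ × 195300 = 4 × 195300 = 781200.

781200 seconds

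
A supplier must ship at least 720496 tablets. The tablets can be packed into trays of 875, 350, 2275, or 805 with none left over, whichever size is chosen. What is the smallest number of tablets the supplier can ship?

1046500

The number of tablets must be a common multiple of 875, 350, 2275, and 805, so a multiple of their LCM.
875 = 5^3 × 7
350 = 2 × 5^2 × 7
2275 = 5^2 × 7 × 13
805 = 5 × 7 × 23
LCM(875, 350, 2275, 805) = 2 × 5^3 × 7 × 13 × 23 = 523250.
Smallest multiple of 523250 that is ≥ 720496: ⌈720496/523250⌉ × 523250 = 2 × 523250 = 1046500.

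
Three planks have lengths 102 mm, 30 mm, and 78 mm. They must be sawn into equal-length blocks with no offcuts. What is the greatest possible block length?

The block length must divide every plank, so the greatest is gcd(102, 30, 78).
102 = 2 × 3 × 17
30 = 2 × 3 × 5
78 = 2 × 3 × 13
gcd(102, 30, 78) = 2 × 3 = 6.

6 mm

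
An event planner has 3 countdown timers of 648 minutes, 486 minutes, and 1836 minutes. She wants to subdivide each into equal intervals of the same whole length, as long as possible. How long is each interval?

54 minutes

The interval must divide each timer length; the longest such is the gcd.
648 = 2^3 × 3^4
486 = 2 × 3^5
1836 = 2^2 × 3^3 × 17
gcd(648, 486, 1836) = 2 × 3^3 = 54.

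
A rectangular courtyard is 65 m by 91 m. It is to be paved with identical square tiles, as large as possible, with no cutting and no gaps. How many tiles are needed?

Tile side = gcd(65, 91).
65 = 5 × 13
91 = 7 × 13
gcd(65, 91) = 13.
Tiles: (65/13) × (91/13) = 5 × 7 = 35.

35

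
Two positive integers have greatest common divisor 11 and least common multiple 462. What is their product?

5082

For any two positive integers, gcd × lcm = product = 11 × 462 = 5082.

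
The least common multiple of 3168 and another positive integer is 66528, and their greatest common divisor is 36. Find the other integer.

gcd × lcm = product of the two integers, so the other integer is (36 × 66528) / 3168 = 756.

756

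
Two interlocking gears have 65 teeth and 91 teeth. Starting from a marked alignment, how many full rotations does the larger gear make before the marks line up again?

The first common completion time is the LCM of the periods.
65 = 5 × 13
91 = 7 × 13
LCM(65, 91) = 5 × 7 × 13 = 455.
Rotations for period 91: 455 / 91 = 5.

5 rotations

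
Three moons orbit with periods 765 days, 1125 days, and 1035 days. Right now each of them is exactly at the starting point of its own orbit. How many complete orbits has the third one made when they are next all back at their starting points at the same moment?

425 orbits

They are all back at their starting positions together after one LCM of the periods.
765 = 3^2 × 5 × 17
1125 = 3^2 × 5^3
1035 = 3^2 × 5 × 23
LCM(765, 1125, 1035) = 3^2 × 5^3 × 17 × 23 = 439875.
Orbits for period 1035: 439875 / 1035 = 425.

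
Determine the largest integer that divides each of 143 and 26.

143 = 11 × 13
26 = 2 × 13
gcd(143, 26) = 13.

13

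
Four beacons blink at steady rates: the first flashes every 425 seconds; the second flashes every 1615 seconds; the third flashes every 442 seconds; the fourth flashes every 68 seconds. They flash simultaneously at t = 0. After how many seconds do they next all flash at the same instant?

419900 seconds

The first simultaneous occurrence is after LCM of the individual periods.
425 = 5^2 × 17
1615 = 5 × 17 × 19
442 = 2 × 13 × 17
68 = 2^2 × 17
LCM(425, 1615, 442, 68) = 2^2 × 5^2 × 13 × 17 × 19 = 419900.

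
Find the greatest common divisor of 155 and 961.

155 = 5 × 31
961 = 31^2
gcd(155, 961) = 31.

31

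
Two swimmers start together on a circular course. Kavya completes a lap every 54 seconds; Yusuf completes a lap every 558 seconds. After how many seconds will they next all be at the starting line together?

The first simultaneous occurrence is after LCM of the individual periods.
54 = 2 × 3^3
558 = 2 × 3^2 × 31
LCM(54, 558) = 2 × 3^3 × 31 = 1674.

1674 seconds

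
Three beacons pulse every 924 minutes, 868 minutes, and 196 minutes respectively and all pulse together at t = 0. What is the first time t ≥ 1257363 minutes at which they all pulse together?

1403556 minutes

Joint pulses occur at multiples of LCM(924, 868, 196).
924 = 2^2 × 3 × 7 × 11
868 = 2^2 × 7 × 31
196 = 2^2 × 7^2
LCM(924, 868, 196) = 2^2 × 3 × 7^2 × 11 × 31 = 200508.
Smallest multiple of 200508 that is ≥ 1257363: ⌈1257363/200508⌉ × 200508 = 7 × 200508 = 1403556.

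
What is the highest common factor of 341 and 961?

341 = 11 × 31
961 = 31^2
gcd(341, 961) = 31.

31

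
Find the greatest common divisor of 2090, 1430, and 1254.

2090 = 2 × 5 × 11 × 19
1430 = 2 × 5 × 11 × 13
1254 = 2 × 3 × 11 × 19
gcd(2090, 1430, 1254) = 2 × 11 = 22.

22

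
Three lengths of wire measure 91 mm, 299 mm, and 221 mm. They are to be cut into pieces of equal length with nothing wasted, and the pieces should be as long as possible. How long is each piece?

13 mm

The greatest length dividing all of 91, 299, and 221 is their gcd.
91 = 7 × 13
299 = 13 × 23
221 = 13 × 17
gcd(91, 299, 221) = 13.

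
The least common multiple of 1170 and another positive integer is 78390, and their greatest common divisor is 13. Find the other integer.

gcd × lcm = product of the two integers, so the other integer is (13 × 78390) / 1170 = 871.

871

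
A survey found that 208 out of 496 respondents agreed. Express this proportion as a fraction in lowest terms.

13/31

208 = 2^4 × 13
496 = 2^4 × 31
gcd(208, 496) = 2^4 = 16.
Divide numerator and denominator by 16: 208/496 = 13/31.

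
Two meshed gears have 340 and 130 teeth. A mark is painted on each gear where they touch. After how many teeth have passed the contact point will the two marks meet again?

We need the least common multiple of the intervals.
340 = 2^2 × 5 × 17
130 = 2 × 5 × 13
LCM(340, 130) = 2^2 × 5 × 13 × 17 = 4420.

4420 teeth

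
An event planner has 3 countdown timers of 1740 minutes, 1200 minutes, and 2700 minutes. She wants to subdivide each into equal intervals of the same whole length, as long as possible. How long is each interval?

The interval must divide each timer length; the longest such is the gcd.
1740 = 2^2 × 3 × 5 × 29
1200 = 2^4 × 3 × 5^2
2700 = 2^2 × 3^3 × 5^2
gcd(1740, 1200, 2700) = 2^2 × 3 × 5 = 60.

60 minutes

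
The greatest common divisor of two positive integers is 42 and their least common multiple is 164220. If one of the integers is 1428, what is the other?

For two integers, gcd × lcm = product, so the other is (42 × 164220) / 1428 = 6897240 / 1428 = 4830.

4830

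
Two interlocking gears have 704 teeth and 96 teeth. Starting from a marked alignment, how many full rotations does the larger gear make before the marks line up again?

They are all back at their starting positions together after one LCM of the periods.
704 = 2^6 × 11
96 = 2^5 × 3
LCM(704, 96) = 2^6 × 3 × 11 = 2112.
Rotations for period 704: 2112 / 704 = 3.

3 rotations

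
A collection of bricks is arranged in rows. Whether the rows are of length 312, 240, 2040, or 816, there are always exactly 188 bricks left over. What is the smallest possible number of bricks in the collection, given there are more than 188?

53228

N − 188 must be a common multiple of 312, 240, 2040, and 816.
312 = 2^3 × 3 × 13
240 = 2^4 × 3 × 5
2040 = 2^3 × 3 × 5 × 17
816 = 2^4 × 3 × 17
LCM(312, 240, 2040, 816) = 2^4 × 3 × 5 × 13 × 17 = 53040.
Smallest N > 188 is LCM + 188 = 53040 + 188 = 53228.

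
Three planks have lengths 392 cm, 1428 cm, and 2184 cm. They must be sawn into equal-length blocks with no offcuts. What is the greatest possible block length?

The block length must divide every plank, so the greatest is gcd(392, 1428, 2184).
392 = 2^3 × 7^2
1428 = 2^2 × 3 × 7 × 17
2184 = 2^3 × 3 × 7 × 13
gcd(392, 1428, 2184) = 2^2 × 7 = 28.

28 cm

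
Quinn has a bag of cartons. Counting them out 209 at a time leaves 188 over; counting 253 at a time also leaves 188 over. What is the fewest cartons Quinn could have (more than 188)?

4995

N − 188 must be a common multiple of 209 and 253.
209 = 11 × 19
253 = 11 × 23
LCM(209, 253) = 11 × 19 × 23 = 4807.
Smallest N > 188 is LCM + 188 = 4807 + 188 = 4995.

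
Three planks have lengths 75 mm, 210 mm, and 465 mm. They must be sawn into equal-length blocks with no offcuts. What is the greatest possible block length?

15 mm

The block length must divide every plank, so the greatest is gcd(75, 210, 465).
75 = 3 × 5^2
210 = 2 × 3 × 5 × 7
465 = 3 × 5 × 31
gcd(75, 210, 465) = 3 × 5 = 15.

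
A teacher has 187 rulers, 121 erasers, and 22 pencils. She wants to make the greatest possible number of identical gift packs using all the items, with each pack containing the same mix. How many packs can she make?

The pack count must divide each quantity, so the greatest is gcd(187, 121, 22).
187 = 11 × 17
121 = 11^2
22 = 2 × 11
gcd(187, 121, 22) = 11.

11 packs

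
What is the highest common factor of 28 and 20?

4

28 = 2^2 × 7
20 = 2^2 × 5
gcd(28, 20) = 2^2 = 4.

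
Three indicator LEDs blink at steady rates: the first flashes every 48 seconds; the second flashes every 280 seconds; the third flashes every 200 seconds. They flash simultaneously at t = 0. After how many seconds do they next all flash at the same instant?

8400 seconds

They coincide at every common multiple of the periods; the first is the LCM.
48 = 2^4 × 3
280 = 2^3 × 5 × 7
200 = 2^3 × 5^2
LCM(48, 280, 200) = 2^4 × 3 × 5^2 × 7 = 8400.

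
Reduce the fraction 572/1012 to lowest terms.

13/23

572 = 2^2 × 11 × 13
1012 = 2^2 × 11 × 23
gcd(572, 1012) = 2^2 × 11 = 44.
Divide numerator and denominator by 44: 572/1012 = 13/23.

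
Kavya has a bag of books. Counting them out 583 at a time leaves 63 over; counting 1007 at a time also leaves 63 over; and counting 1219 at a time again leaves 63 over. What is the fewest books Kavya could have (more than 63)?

N − 63 must be a common multiple of 583, 1007, and 1219.
583 = 11 × 53
1007 = 19 × 53
1219 = 23 × 53
LCM(583, 1007, 1219) = 11 × 19 × 23 × 53 = 254771.
Smallest N > 63 is LCM + 63 = 254771 + 63 = 254834.

254834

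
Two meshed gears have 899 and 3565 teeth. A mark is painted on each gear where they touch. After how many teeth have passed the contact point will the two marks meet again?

We need the least common multiple of the intervals.
899 = 29 × 31
3565 = 5 × 23 × 31
LCM(899, 3565) = 5 × 23 × 29 × 31 = 103385.

103385 teeth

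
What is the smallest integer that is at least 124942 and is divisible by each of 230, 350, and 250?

The integer must be a common multiple of 230, 350, and 250, so a multiple of their LCM.
230 = 2 × 5 × 23
350 = 2 × 5^2 × 7
250 = 2 × 5^3
LCM(230, 350, 250) = 2 × 5^3 × 7 × 23 = 40250.
Smallest multiple of 40250 that is ≥ 124942: ⌈124942/40250⌉ × 40250 = 4 × 40250 = 161000.

161000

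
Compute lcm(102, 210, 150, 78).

102 = 2 × 3 × 17
210 = 2 × 3 × 5 × 7
150 = 2 × 3 × 5^2
78 = 2 × 3 × 13
LCM(102, 210, 150, 78) = 2 × 3 × 5^2 × 7 × 13 × 17 = 232050.

232050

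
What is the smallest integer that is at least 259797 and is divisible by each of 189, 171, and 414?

330372

The integer must be a common multiple of 189, 171, and 414, so a multiple of their LCM.
189 = 3^3 × 7
171 = 3^2 × 19
414 = 2 × 3^2 × 23
LCM(189, 171, 414) = 2 × 3^3 × 7 × 19 × 23 = 165186.
Smallest multiple of 165186 that is ≥ 259797: ⌈259797/165186⌉ × 165186 = 2 × 165186 = 330372.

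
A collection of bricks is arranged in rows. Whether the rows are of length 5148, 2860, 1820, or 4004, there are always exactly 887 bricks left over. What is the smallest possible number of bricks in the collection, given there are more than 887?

N − 887 must be a common multiple of 5148, 2860, 1820, and 4004.
5148 = 2^2 × 3^2 × 11 × 13
2860 = 2^2 × 5 × 11 × 13
1820 = 2^2 × 5 × 7 × 13
4004 = 2^2 × 7 × 11 × 13
LCM(5148, 2860, 1820, 4004) = 2^2 × 3^2 × 5 × 7 × 11 × 13 = 180180.
Smallest N > 887 is LCM + 887 = 180180 + 887 = 181067.

181067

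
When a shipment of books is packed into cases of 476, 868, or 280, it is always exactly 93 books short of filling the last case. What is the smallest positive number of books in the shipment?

147467

Being 93 short of a full case of size k means N ≡ −93 (mod k), i.e. N + 93 is a multiple of each size.
476 = 2^2 × 7 × 17
868 = 2^2 × 7 × 31
280 = 2^3 × 5 × 7
LCM(476, 868, 280) = 2^3 × 5 × 7 × 17 × 31 = 147560.
Smallest positive N is 147560 − 93 = 147467.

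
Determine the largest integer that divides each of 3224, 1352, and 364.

52

3224 = 2^3 × 13 × 31
1352 = 2^3 × 13^2
364 = 2^2 × 7 × 13
gcd(3224, 1352, 364) = 2^2 × 13 = 52.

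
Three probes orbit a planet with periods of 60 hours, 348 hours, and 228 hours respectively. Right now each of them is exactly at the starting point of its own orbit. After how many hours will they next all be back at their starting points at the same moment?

The first simultaneous occurrence is after LCM of the individual periods.
60 = 2^2 × 3 × 5
348 = 2^2 × 3 × 29
228 = 2^2 × 3 × 19
LCM(60, 348, 228) = 2^2 × 3 × 5 × 19 × 29 = 33060.

33060 hours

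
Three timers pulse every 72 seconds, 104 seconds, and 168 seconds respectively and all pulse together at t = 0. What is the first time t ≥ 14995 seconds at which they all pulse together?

19656 seconds

Joint pulses occur at multiples of LCM(72, 104, 168).
72 = 2^3 × 3^2
104 = 2^3 × 13
168 = 2^3 × 3 × 7
LCM(72, 104, 168) = 2^3 × 3^2 × 7 × 13 = 6552.
Smallest multiple of 6552 that is ≥ 14995: ⌈14995/6552⌉ × 6552 = 3 × 6552 = 19656.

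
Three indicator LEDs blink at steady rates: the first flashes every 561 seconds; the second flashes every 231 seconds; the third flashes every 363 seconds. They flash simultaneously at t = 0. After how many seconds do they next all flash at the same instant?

We need the least common multiple of the intervals.
561 = 3 × 11 × 17
231 = 3 × 7 × 11
363 = 3 × 11^2
LCM(561, 231, 363) = 3 × 7 × 11^2 × 17 = 43197.

43197 seconds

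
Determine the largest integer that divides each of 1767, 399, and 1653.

1767 = 3 × 19 × 31
399 = 3 × 7 × 19
1653 = 3 × 19 × 29
gcd(1767, 399, 1653) = 3 × 19 = 57.

57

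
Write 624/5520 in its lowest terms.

624 = 2^4 × 3 × 13
5520 = 2^4 × 3 × 5 × 23
gcd(624, 5520) = 2^4 × 3 = 48.
Divide numerator and denominator by 48: 624/5520 = 13/115.

13/115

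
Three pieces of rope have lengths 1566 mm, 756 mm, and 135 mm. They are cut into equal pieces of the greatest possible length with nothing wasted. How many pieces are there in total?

Piece length = gcd(1566, 756, 135).
1566 = 2 × 3^3 × 29
756 = 2^2 × 3^3 × 7
135 = 3^3 × 5
gcd(1566, 756, 135) = 3^3 = 27.
Total pieces = 1566/27 + 756/27 + 135/27 = 58 + 28 + 5 = 91.

91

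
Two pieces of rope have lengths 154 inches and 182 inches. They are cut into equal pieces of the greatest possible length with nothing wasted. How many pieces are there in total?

24

Piece length = gcd(154, 182).
154 = 2 × 7 × 11
182 = 2 × 7 × 13
gcd(154, 182) = 2 × 7 = 14.
Total pieces = 154/14 + 182/14 = 11 + 13 = 24.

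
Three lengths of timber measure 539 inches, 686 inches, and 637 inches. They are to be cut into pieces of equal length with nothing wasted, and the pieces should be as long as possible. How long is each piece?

49 inches

The greatest length dividing all of 539, 686, and 637 is their gcd.
539 = 7^2 × 11
686 = 2 × 7^3
637 = 7^2 × 13
gcd(539, 686, 637) = 7^2 = 49.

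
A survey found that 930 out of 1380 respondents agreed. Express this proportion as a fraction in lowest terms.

930 = 2 × 3 × 5 × 31
1380 = 2^2 × 3 × 5 × 23
gcd(930, 1380) = 2 × 3 × 5 = 30.
Divide numerator and denominator by 30: 930/1380 = 31/46.

31/46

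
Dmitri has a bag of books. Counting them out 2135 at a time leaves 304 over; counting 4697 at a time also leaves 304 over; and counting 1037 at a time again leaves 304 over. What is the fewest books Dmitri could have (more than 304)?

399549

N − 304 must be a common multiple of 2135, 4697, and 1037.
2135 = 5 × 7 × 61
4697 = 7 × 11 × 61
1037 = 17 × 61
LCM(2135, 4697, 1037) = 5 × 7 × 11 × 17 × 61 = 399245.
Smallest N > 304 is LCM + 304 = 399245 + 304 = 399549.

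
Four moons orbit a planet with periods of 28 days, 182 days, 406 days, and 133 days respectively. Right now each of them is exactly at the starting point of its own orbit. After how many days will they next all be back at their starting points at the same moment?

200564 days

We need the least common multiple of the intervals.
28 = 2^2 × 7
182 = 2 × 7 × 13
406 = 2 × 7 × 29
133 = 7 × 19
LCM(28, 182, 406, 133) = 2^2 × 7 × 13 × 19 × 29 = 200564.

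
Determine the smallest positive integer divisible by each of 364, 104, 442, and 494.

364 = 2^2 × 7 × 13
104 = 2^3 × 13
442 = 2 × 13 × 17
494 = 2 × 13 × 19
LCM(364, 104, 442, 494) = 2^3 × 7 × 13 × 17 × 19 = 235144.

235144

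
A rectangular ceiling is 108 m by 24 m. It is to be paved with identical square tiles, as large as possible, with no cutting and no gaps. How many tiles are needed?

Tile side = gcd(108, 24).
108 = 2^2 × 3^3
24 = 2^3 × 3
gcd(108, 24) = 2^2 × 3 = 12.
Tiles: (108/12) × (24/12) = 9 × 2 = 18.

18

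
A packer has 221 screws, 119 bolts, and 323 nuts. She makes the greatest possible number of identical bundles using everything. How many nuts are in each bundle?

Number of bundles = gcd(221, 119, 323).
221 = 13 × 17
119 = 7 × 17
323 = 17 × 19
gcd(221, 119, 323) = 17.
nuts per bundle = 323 / 17 = 19.

19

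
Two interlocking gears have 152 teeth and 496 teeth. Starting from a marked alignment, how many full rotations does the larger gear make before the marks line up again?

They are all back at their starting positions together after one LCM of the periods.
152 = 2^3 × 19
496 = 2^4 × 31
LCM(152, 496) = 2^4 × 19 × 31 = 9424.
Rotations for period 496: 9424 / 496 = 19.

19 rotations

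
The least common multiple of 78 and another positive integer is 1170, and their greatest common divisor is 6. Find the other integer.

gcd × lcm = product of the two integers, so the other integer is (6 × 1170) / 78 = 90.

90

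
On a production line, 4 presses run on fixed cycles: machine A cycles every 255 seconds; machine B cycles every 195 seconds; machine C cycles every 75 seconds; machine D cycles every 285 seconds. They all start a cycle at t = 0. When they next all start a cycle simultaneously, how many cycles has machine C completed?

4199 cycles

All finish a whole number of cycles simultaneously at t = LCM of the periods.
255 = 3 × 5 × 17
195 = 3 × 5 × 13
75 = 3 × 5^2
285 = 3 × 5 × 19
LCM(255, 195, 75, 285) = 3 × 5^2 × 13 × 17 × 19 = 314925.
Cycles for period 75: 314925 / 75 = 4199.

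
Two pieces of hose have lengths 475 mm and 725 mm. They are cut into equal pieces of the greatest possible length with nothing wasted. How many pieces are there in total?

48

Piece length = gcd(475, 725).
475 = 5^2 × 19
725 = 5^2 × 29
gcd(475, 725) = 5^2 = 25.
Total pieces = 475/25 + 725/25 = 19 + 29 = 48.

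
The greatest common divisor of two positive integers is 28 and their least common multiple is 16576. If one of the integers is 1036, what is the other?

448

For two integers, gcd × lcm = product, so the other is (28 × 16576) / 1036 = 464128 / 1036 = 448.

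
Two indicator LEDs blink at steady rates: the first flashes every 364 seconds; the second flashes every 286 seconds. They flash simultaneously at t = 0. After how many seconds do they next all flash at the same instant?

4004 seconds

The first simultaneous occurrence is after LCM of the individual periods.
364 = 2^2 × 7 × 13
286 = 2 × 11 × 13
LCM(364, 286) = 2^2 × 7 × 11 × 13 = 4004.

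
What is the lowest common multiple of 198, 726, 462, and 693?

15246

198 = 2 × 3^2 × 11
726 = 2 × 3 × 11^2
462 = 2 × 3 × 7 × 11
693 = 3^2 × 7 × 11
LCM(198, 726, 462, 693) = 2 × 3^2 × 7 × 11^2 = 15246.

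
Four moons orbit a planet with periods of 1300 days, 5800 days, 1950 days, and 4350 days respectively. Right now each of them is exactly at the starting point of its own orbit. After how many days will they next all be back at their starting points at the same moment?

We need the least common multiple of the intervals.
1300 = 2^2 × 5^2 × 13
5800 = 2^3 × 5^2 × 29
1950 = 2 × 3 × 5^2 × 13
4350 = 2 × 3 × 5^2 × 29
LCM(1300, 5800, 1950, 4350) = 2^3 × 3 × 5^2 × 13 × 29 = 226200.

226200 days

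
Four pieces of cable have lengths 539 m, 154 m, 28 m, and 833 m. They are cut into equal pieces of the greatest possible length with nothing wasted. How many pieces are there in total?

222

Piece length = gcd(539, 154, 28, 833).
539 = 7^2 × 11
154 = 2 × 7 × 11
28 = 2^2 × 7
833 = 7^2 × 17
gcd(539, 154, 28, 833) = 7.
Total pieces = 539/7 + 154/7 + 28/7 + 833/7 = 77 + 22 + 4 + 119 = 222.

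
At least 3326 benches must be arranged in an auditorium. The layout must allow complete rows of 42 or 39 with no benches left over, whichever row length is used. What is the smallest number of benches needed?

3822

The number of benches must be a common multiple of 42 and 39, so a multiple of their LCM.
42 = 2 × 3 × 7
39 = 3 × 13
LCM(42, 39) = 2 × 3 × 7 × 13 = 546.
Smallest multiple of 546 that is ≥ 3326: ⌈3326/546⌉ × 546 = 7 × 546 = 3822.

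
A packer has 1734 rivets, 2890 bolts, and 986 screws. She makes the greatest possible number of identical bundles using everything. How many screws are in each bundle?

29

Number of bundles = gcd(1734, 2890, 986).
1734 = 2 × 3 × 17^2
2890 = 2 × 5 × 17^2
986 = 2 × 17 × 29
gcd(1734, 2890, 986) = 2 × 17 = 34.
screws per bundle = 986 / 34 = 29.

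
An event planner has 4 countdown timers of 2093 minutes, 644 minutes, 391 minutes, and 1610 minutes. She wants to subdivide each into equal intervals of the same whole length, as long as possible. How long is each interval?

23 minutes

The interval must divide each timer length; the longest such is the gcd.
2093 = 7 × 13 × 23
644 = 2^2 × 7 × 23
391 = 17 × 23
1610 = 2 × 5 × 7 × 23
gcd(2093, 644, 391, 1610) = 23.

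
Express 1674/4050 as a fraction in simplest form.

1674 = 2 × 3^3 × 31
4050 = 2 × 3^4 × 5^2
gcd(1674, 4050) = 2 × 3^3 = 54.
Divide numerator and denominator by 54: 1674/4050 = 31/75.

31/75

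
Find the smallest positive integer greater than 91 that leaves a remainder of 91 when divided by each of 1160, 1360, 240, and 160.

236731

N − 91 must be a common multiple of 1160, 1360, 240, and 160.
1160 = 2^3 × 5 × 29
1360 = 2^4 × 5 × 17
240 = 2^4 × 3 × 5
160 = 2^5 × 5
LCM(1160, 1360, 240, 160) = 2^5 × 3 × 5 × 17 × 29 = 236640.
Smallest N > 91 is LCM + 91 = 236640 + 91 = 236731.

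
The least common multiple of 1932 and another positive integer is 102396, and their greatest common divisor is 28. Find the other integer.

1484

gcd × lcm = product of the two integers, so the other integer is (28 × 102396) / 1932 = 1484.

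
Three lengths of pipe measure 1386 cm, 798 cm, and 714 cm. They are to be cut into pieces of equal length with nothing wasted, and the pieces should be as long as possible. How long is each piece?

42 cm

The greatest length dividing all of 1386, 798, and 714 is their gcd.
1386 = 2 × 3^2 × 7 × 11
798 = 2 × 3 × 7 × 19
714 = 2 × 3 × 7 × 17
gcd(1386, 798, 714) = 2 × 3 × 7 = 42.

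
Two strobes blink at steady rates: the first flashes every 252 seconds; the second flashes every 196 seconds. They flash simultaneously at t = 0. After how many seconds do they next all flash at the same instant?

1764 seconds

The first simultaneous occurrence is after LCM of the individual periods.
252 = 2^2 × 3^2 × 7
196 = 2^2 × 7^2
LCM(252, 196) = 2^2 × 3^2 × 7^2 = 1764.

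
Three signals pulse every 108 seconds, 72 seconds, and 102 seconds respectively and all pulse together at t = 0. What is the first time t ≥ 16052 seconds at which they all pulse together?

18360 seconds

Joint pulses occur at multiples of LCM(108, 72, 102).
108 = 2^2 × 3^3
72 = 2^3 × 3^2
102 = 2 × 3 × 17
LCM(108, 72, 102) = 2^3 × 3^3 × 17 = 3672.
Smallest multiple of 3672 that is ≥ 16052: ⌈16052/3672⌉ × 3672 = 5 × 3672 = 18360.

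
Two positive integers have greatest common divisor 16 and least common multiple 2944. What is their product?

For any two positive integers, gcd × lcm = product = 16 × 2944 = 47104.

47104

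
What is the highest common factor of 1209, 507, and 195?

39

1209 = 3 × 13 × 31
507 = 3 × 13^2
195 = 3 × 5 × 13
gcd(1209, 507, 195) = 3 × 13 = 39.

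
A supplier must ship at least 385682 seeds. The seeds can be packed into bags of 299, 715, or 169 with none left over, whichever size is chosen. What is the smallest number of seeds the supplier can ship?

The number of seeds must be a common multiple of 299, 715, and 169, so a multiple of their LCM.
299 = 13 × 23
715 = 5 × 11 × 13
169 = 13^2
LCM(299, 715, 169) = 5 × 11 × 13^2 × 23 = 213785.
Smallest multiple of 213785 that is ≥ 385682: ⌈385682/213785⌉ × 213785 = 2 × 213785 = 427570.

427570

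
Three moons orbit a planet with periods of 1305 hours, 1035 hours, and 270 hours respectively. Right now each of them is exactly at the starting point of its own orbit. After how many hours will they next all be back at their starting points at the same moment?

We need the least common multiple of the intervals.
1305 = 3^2 × 5 × 29
1035 = 3^2 × 5 × 23
270 = 2 × 3^3 × 5
LCM(1305, 1035, 270) = 2 × 3^3 × 5 × 23 × 29 = 180090.

180090 hours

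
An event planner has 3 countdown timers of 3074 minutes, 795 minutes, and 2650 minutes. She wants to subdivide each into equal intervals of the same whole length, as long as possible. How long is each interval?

53 minutes

The interval must divide each timer length; the longest such is the gcd.
3074 = 2 × 29 × 53
795 = 3 × 5 × 53
2650 = 2 × 5^2 × 53
gcd(3074, 795, 2650) = 53.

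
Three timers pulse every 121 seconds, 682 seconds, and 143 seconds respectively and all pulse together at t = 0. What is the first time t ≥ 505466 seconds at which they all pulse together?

Joint pulses occur at multiples of LCM(121, 682, 143).
121 = 11^2
682 = 2 × 11 × 31
143 = 11 × 13
LCM(121, 682, 143) = 2 × 11^2 × 13 × 31 = 97526.
Smallest multiple of 97526 that is ≥ 505466: ⌈505466/97526⌉ × 97526 = 6 × 97526 = 585156.

585156 seconds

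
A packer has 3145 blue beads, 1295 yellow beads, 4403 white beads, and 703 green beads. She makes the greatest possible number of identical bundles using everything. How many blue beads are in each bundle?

Number of bundles = gcd(3145, 1295, 4403, 703).
3145 = 5 × 17 × 37
1295 = 5 × 7 × 37
4403 = 7 × 17 × 37
703 = 19 × 37
gcd(3145, 1295, 4403, 703) = 37.
blue beads per bundle = 3145 / 37 = 85.

85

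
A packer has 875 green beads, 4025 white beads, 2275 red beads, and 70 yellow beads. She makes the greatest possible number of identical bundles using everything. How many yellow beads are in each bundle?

Number of bundles = gcd(875, 4025, 2275, 70).
875 = 5^3 × 7
4025 = 5^2 × 7 × 23
2275 = 5^2 × 7 × 13
70 = 2 × 5 × 7
gcd(875, 4025, 2275, 70) = 5 × 7 = 35.
yellow beads per bundle = 70 / 35 = 2.

2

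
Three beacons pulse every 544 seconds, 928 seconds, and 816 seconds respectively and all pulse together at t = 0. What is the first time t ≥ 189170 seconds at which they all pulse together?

Joint pulses occur at multiples of LCM(544, 928, 816).
544 = 2^5 × 17
928 = 2^5 × 29
816 = 2^4 × 3 × 17
LCM(544, 928, 816) = 2^5 × 3 × 17 × 29 = 47328.
Smallest multiple of 47328 that is ≥ 189170: ⌈189170/47328⌉ × 47328 = 4 × 47328 = 189312.

189312 seconds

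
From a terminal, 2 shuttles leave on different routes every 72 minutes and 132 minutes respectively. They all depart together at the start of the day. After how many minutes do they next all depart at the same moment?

They coincide at every common multiple of the periods; the first is the LCM.
72 = 2^3 × 3^2
132 = 2^2 × 3 × 11
LCM(72, 132) = 2^3 × 3^2 × 11 = 792.

792 minutes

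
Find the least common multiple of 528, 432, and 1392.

528 = 2^4 × 3 × 11
432 = 2^4 × 3^3
1392 = 2^4 × 3 × 29
LCM(528, 432, 1392) = 2^4 × 3^3 × 11 × 29 = 137808.

137808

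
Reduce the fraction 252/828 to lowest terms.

252 = 2^2 × 3^2 × 7
828 = 2^2 × 3^2 × 23
gcd(252, 828) = 2^2 × 3^2 = 36.
Divide numerator and denominator by 36: 252/828 = 7/23.

7/23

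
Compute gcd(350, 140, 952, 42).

350 = 2 × 5^2 × 7
140 = 2^2 × 5 × 7
952 = 2^3 × 7 × 17
42 = 2 × 3 × 7
gcd(350, 140, 952, 42) = 2 × 7 = 14.

14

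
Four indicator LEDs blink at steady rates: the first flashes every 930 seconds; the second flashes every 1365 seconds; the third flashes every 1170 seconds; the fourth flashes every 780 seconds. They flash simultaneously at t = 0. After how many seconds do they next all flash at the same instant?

507780 seconds

The first simultaneous occurrence is after LCM of the individual periods.
930 = 2 × 3 × 5 × 31
1365 = 3 × 5 × 7 × 13
1170 = 2 × 3^2 × 5 × 13
780 = 2^2 × 3 × 5 × 13
LCM(930, 1365, 1170, 780) = 2^2 × 3^2 × 5 × 7 × 13 × 31 = 507780.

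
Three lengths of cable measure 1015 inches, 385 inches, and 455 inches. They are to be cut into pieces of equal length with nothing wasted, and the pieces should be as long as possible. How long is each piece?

35 inches

Each piece length must divide every original length, so the longest possible is gcd(1015, 385, 455).
1015 = 5 × 7 × 29
385 = 5 × 7 × 11
455 = 5 × 7 × 13
gcd(1015, 385, 455) = 5 × 7 = 35.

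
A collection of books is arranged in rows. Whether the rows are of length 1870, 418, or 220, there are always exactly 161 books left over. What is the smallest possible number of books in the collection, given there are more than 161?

71221

N − 161 must be a common multiple of 1870, 418, and 220.
1870 = 2 × 5 × 11 × 17
418 = 2 × 11 × 19
220 = 2^2 × 5 × 11
LCM(1870, 418, 220) = 2^2 × 5 × 11 × 17 × 19 = 71060.
Smallest N > 161 is LCM + 161 = 71060 + 161 = 71221.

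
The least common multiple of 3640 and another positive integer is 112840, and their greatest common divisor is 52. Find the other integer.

1612

gcd × lcm = product of the two integers, so the other integer is (52 × 112840) / 3640 = 1612.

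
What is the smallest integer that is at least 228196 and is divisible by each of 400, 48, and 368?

248400

The integer must be a common multiple of 400, 48, and 368, so a multiple of their LCM.
400 = 2^4 × 5^2
48 = 2^4 × 3
368 = 2^4 × 23
LCM(400, 48, 368) = 2^4 × 3 × 5^2 × 23 = 27600.
Smallest multiple of 27600 that is ≥ 228196: ⌈228196/27600⌉ × 27600 = 9 × 27600 = 248400.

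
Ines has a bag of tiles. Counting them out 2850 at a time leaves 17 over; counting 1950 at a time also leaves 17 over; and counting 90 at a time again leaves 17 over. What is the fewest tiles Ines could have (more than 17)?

111167

N − 17 must be a common multiple of 2850, 1950, and 90.
2850 = 2 × 3 × 5^2 × 19
1950 = 2 × 3 × 5^2 × 13
90 = 2 × 3^2 × 5
LCM(2850, 1950, 90) = 2 × 3^2 × 5^2 × 13 × 19 = 111150.
Smallest N > 17 is LCM + 17 = 111150 + 17 = 111167.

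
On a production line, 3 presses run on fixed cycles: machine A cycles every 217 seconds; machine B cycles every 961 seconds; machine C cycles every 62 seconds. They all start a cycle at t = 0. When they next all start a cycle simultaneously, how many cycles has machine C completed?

217 cycles

They are all back at their starting positions together after one LCM of the periods.
217 = 7 × 31
961 = 31^2
62 = 2 × 31
LCM(217, 961, 62) = 2 × 7 × 31^2 = 13454.
Cycles for period 62: 13454 / 62 = 217.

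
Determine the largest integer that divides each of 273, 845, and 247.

273 = 3 × 7 × 13
845 = 5 × 13^2
247 = 13 × 19
gcd(273, 845, 247) = 13.

13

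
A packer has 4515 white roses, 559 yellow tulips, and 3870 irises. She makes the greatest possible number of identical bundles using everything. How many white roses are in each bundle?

Number of bundles = gcd(4515, 559, 3870).
4515 = 3 × 5 × 7 × 43
559 = 13 × 43
3870 = 2 × 3^2 × 5 × 43
gcd(4515, 559, 3870) = 43.
white roses per bundle = 4515 / 43 = 105.

105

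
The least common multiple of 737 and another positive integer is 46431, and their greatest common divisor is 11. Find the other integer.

gcd × lcm = product of the two integers, so the other integer is (11 × 46431) / 737 = 693.

693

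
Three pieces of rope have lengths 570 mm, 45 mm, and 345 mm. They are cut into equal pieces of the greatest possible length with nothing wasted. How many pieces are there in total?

Piece length = gcd(570, 45, 345).
570 = 2 × 3 × 5 × 19
45 = 3^2 × 5
345 = 3 × 5 × 23
gcd(570, 45, 345) = 3 × 5 = 15.
Total pieces = 570/15 + 45/15 + 345/15 = 38 + 3 + 23 = 64.

64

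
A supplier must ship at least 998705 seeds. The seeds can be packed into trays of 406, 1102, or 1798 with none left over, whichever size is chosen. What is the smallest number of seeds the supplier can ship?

The number of seeds must be a common multiple of 406, 1102, and 1798, so a multiple of their LCM.
406 = 2 × 7 × 29
1102 = 2 × 19 × 29
1798 = 2 × 29 × 31
LCM(406, 1102, 1798) = 2 × 7 × 19 × 29 × 31 = 239134.
Smallest multiple of 239134 that is ≥ 998705: ⌈998705/239134⌉ × 239134 = 5 × 239134 = 1195670.

1195670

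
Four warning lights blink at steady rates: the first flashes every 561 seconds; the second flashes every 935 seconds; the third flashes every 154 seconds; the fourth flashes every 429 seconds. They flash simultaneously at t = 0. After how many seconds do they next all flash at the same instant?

510510 seconds

The first simultaneous occurrence is after LCM of the individual periods.
561 = 3 × 11 × 17
935 = 5 × 11 × 17
154 = 2 × 7 × 11
429 = 3 × 11 × 13
LCM(561, 935, 154, 429) = 2 × 3 × 5 × 7 × 11 × 13 × 17 = 510510.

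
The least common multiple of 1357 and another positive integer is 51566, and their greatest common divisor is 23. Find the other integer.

gcd × lcm = product of the two integers, so the other integer is (23 × 51566) / 1357 = 874.

874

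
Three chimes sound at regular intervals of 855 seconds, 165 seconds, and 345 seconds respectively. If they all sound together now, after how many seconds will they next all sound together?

216315 seconds

We need the least common multiple of the intervals.
855 = 3^2 × 5 × 19
165 = 3 × 5 × 11
345 = 3 × 5 × 23
LCM(855, 165, 345) = 3^2 × 5 × 11 × 19 × 23 = 216315.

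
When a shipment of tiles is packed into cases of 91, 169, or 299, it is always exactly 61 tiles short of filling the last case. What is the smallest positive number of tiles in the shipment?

Being 61 short of a full case of size k means N ≡ −61 (mod k), i.e. N + 61 is a multiple of each size.
91 = 7 × 13
169 = 13^2
299 = 13 × 23
LCM(91, 169, 299) = 7 × 13^2 × 23 = 27209.
Smallest positive N is 27209 − 61 = 27148.

27148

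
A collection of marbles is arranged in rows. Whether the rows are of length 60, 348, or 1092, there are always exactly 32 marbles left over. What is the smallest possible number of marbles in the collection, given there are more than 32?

158372

N − 32 must be a common multiple of 60, 348, and 1092.
60 = 2^2 × 3 × 5
348 = 2^2 × 3 × 29
1092 = 2^2 × 3 × 7 × 13
LCM(60, 348, 1092) = 2^2 × 3 × 5 × 7 × 13 × 29 = 158340.
Smallest N > 32 is LCM + 32 = 158340 + 32 = 158372.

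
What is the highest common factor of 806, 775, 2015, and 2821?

806 = 2 × 13 × 31
775 = 5^2 × 31
2015 = 5 × 13 × 31
2821 = 7 × 13 × 31
gcd(806, 775, 2015, 2821) = 31.

31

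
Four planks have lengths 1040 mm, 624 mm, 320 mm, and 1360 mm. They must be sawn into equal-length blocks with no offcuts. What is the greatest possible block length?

16 mm

This is the greatest common divisor of 1040, 624, 320, and 1360.
1040 = 2^4 × 5 × 13
624 = 2^4 × 3 × 13
320 = 2^6 × 5
1360 = 2^4 × 5 × 17
gcd(1040, 624, 320, 1360) = 2^4 = 16.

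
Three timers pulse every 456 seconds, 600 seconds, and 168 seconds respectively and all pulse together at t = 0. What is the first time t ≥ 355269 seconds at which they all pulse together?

399000 seconds

Joint pulses occur at multiples of LCM(456, 600, 168).
456 = 2^3 × 3 × 19
600 = 2^3 × 3 × 5^2
168 = 2^3 × 3 × 7
LCM(456, 600, 168) = 2^3 × 3 × 5^2 × 7 × 19 = 79800.
Smallest multiple of 79800 that is ≥ 355269: ⌈355269/79800⌉ × 79800 = 5 × 79800 = 399000.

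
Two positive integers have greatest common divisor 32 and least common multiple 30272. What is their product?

968704

For any two positive integers, gcd × lcm = product = 32 × 30272 = 968704.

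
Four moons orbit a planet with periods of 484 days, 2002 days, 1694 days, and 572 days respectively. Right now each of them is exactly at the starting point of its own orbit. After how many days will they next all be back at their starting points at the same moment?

We need the least common multiple of the intervals.
484 = 2^2 × 11^2
2002 = 2 × 7 × 11 × 13
1694 = 2 × 7 × 11^2
572 = 2^2 × 11 × 13
LCM(484, 2002, 1694, 572) = 2^2 × 7 × 11^2 × 13 = 44044.

44044 days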